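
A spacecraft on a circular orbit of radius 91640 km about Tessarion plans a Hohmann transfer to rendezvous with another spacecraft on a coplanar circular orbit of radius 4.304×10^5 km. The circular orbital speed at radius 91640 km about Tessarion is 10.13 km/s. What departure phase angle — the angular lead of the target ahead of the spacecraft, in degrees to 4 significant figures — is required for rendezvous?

φ = 94.99°

From the circular-orbit relation v² = μ/r at r = 91640 km: μ = v²r = (10.13)² × 91640 = 9.40381×10^6 km³/s².
Semi-major axis of the transfer orbit: a_t = (91640 + 4.304×10^5)/2 = 2.6102×10^5 km.
The half-period of the transfer ellipse is t = π√(a_t³/μ) = 1.3662×10^5 s.
Target angular speed ω₂ = √(μ/r₂³) = 1.0860×10^-5 rad/s.
Angle swept by the target during transfer: ω₂·t = 1.4837 rad = 85.01°.
The spacecraft traverses 180° on the transfer ellipse, so the target must lead by 180° − 85.01° = 94.99°.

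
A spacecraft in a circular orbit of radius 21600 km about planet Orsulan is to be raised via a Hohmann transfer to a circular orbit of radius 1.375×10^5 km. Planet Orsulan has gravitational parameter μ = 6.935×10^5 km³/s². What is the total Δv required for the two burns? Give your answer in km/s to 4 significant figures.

Semi-major axis of the transfer orbit: a_t = (21600 + 1.375×10^5)/2 = 79550 km.
At r₁ the circular-orbit speed is v₁ = √(μ/r₁) = 5.6663 km/s.
Transfer-orbit speed at r₁ (v² = μ(2/r − 1/a)): v_p = √[μ(2/r₁ − 1/a_t)] = 7.4495 km/s.
First burn Δv₁ = |v_p − v₁| = 1.783 km/s.
Circular speed at r₂: v₂ = √(μ/r₂) = 2.246 km/s.
Transfer-orbit speed at r₂: v_a = √[μ(2/r₂ − 1/a_t)] = 1.170 km/s.
Second burn Δv₂ = |v₂ − v_a| = 1.076 km/s.
Δv = Δv₁ + Δv₂ = 1.783 + 1.076 = 2.859 km/s.

Δv = 2.859 km/s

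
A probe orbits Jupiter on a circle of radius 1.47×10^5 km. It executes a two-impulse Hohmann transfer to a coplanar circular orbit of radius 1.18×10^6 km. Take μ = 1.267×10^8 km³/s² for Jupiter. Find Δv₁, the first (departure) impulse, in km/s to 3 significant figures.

The Hohmann ellipse has a_t = (r₁ + r₂)/2 = 6.635×10^5 km.
Circular speed at r = 1.470×10^5 km: v_c = √(μ/r) = 29.35821 km/s.
Transfer-orbit speed at the same r (vis-viva, a = a_t): v_t = √[μ(2/r − 1/a_t)] = 39.15166 km/s.
Δv₁ = |v_t − v_c| = |39.15166 − 29.35821| = 9.793 km/s.

Δv₁ = 9.79 km/s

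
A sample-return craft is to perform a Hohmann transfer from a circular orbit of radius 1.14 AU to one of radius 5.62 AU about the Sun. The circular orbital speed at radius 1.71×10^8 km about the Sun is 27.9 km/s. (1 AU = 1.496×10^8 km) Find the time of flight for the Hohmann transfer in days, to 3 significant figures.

t = 1130 days

From the circular-orbit relation v² = μ/r at r = 1.71×10^8 km: μ = v²r = (27.9)² × 1.71×10^8 = 1.33108×10^11 km³/s².
In km: r₁ = 1.14 × 1.496×10^8 = 1.70544×10^8 km; r₂ = 5.62 × 1.496×10^8 = 8.40752×10^8 km.
Transfer-ellipse semi-major axis a_t = (r₁ + r₂)/2 = (1.70544×10^8 + 8.40752×10^8)/2 = 5.05648×10^8 km.
Half the transfer-orbit period gives t = π√(a_t³/μ) = 9.791×10^7 s.
Converting: 9.791×10^7 s ÷ 86400 s/day = 1130 days.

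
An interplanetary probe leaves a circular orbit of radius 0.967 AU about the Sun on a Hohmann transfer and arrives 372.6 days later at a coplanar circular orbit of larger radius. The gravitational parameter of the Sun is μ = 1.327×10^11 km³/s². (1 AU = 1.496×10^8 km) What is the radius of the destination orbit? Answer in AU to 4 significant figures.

In km: r₁ = 0.967 × 1.496×10^8 = 1.446632×10^8 km.
Transfer time t = 372.6 days = 3.219264×10^7 s, and t = π√(a_t³/μ).
So a_t = (μ t²/π²)^(1/3) = (1.327×10^11 × (3.219264×10^7)² / π²)^(1/3) = 2.4064×10^8 km.
Since a_t = (r₁ + r₂)/2, r₂ = 2a_t − r₁ = 2×2.4064×10^8 − 1.446632×10^8 = 3.366168×10^8 km.
In AU: r₂ = 3.366168×10^8 / 1.496×10^8 = 2.250 AU.

r₂ = 2.250 AU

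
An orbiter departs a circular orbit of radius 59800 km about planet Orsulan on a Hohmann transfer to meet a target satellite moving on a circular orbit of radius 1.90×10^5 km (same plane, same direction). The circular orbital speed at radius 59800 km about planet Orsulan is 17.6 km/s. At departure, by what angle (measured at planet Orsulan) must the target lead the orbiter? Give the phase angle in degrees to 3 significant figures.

From the circular-orbit relation v² = μ/r at r = 59800 km: μ = v²r = (17.6)² × 59800 = 1.85236×10^7 km³/s².
The Hohmann ellipse has a_t = (r₁ + r₂)/2 = 1.249×10^5 km.
The half-period of the transfer ellipse is t = π√(a_t³/μ) = 32220 s.
The target's mean motion on its circular orbit is ω₂ = √(μ/r₂³) = 5.1968×10^-5 rad/s.
Angle swept by the target during transfer: ω₂·t = 1.6744 rad = 95.94°.
The orbiter traverses 180° on the transfer ellipse, so the target must lead by 180° − 95.94° = 84.1°.

φ = 84.1°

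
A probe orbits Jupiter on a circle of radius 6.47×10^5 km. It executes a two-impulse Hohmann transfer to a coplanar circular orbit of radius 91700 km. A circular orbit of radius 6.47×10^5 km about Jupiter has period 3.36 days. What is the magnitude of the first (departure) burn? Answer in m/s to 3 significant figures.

From Kepler's third law T² = 4π²r³/μ at r = 6.47×10^5 km, T = 3.36 days = 3.36 × 86400 s = 2.90304×10^5 s: μ = 4π²r³/T² = 1.26872×10^8 km³/s².
The Hohmann ellipse has a_t = (r₁ + r₂)/2 = 3.6935×10^5 km.
Circular speed at r = 6.470×10^5 km: v_c = √(μ/r) = 14.0033 km/s.
Transfer-orbit speed at the same r (vis-viva, a = a_t): v_t = √[μ(2/r − 1/a_t)] = 6.97745 km/s.
Δv₁ = |v_t − v_c| = |6.97745 − 14.0033| = 7.026 km/s.

Δv₁ = 7030 m/s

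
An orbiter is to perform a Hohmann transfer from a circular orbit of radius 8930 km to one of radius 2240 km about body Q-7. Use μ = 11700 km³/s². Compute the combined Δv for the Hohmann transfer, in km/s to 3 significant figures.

Δv = 1.02 km/s

Semi-major axis of the transfer orbit: a_t = (8930 + 2240)/2 = 5585 km.
At r₁ the circular-orbit speed is v₁ = √(μ/r₁) = 1.1446 km/s.
Transfer-orbit speed at r₁ (vis-viva equation): v_a = √[μ(2/r₁ − 1/a_t)] = 0.72490 km/s.
First burn Δv₁ = |v_a − v₁| = 0.4197 km/s.
Circular speed at r₂: v₂ = √(μ/r₂) = 2.2854 km/s.
Transfer-orbit speed at r₂: v_p = √[μ(2/r₂ − 1/a_t)] = 2.8899 km/s.
Second burn Δv₂ = |v₂ − v_p| = 0.6045 km/s.
Total Δv = Δv₁ + Δv₂ = 1.024 km/s.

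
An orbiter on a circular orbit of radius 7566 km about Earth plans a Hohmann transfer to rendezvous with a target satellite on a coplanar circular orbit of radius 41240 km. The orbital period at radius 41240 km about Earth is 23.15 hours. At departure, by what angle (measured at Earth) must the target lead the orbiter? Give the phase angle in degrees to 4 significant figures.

φ = 98.07°

From Kepler's third law T² = 4π²r³/μ at r = 41240 km, T = 23.15 hours = 23.15 × 3600 s = 83340 s: μ = 4π²r³/T² = 3.98666×10^5 km³/s².
Transfer-ellipse semi-major axis a_t = (r₁ + r₂)/2 = (7566 + 41240)/2 = 24403 km.
The half-period of the transfer ellipse is t = π√(a_t³/μ) = 18970 s.
The target's mean motion on its circular orbit is ω₂ = √(μ/r₂³) = 7.539×10^-5 rad/s.
Angle swept by the target during transfer: ω₂·t = 1.430 rad = 81.93°.
Arrival is 180° from departure on the ellipse, so φ = 180° − 81.93° = 98.07°.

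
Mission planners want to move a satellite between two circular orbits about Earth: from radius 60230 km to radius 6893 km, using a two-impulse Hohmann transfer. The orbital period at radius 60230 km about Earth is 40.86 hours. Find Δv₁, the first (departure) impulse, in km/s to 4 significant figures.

From Kepler's third law T² = 4π²r³/μ at r = 60230 km, T = 40.86 hours = 40.86 × 3600 s = 1.47096×10^5 s: μ = 4π²r³/T² = 3.98654×10^5 km³/s².
The Hohmann ellipse has a_t = (r₁ + r₂)/2 = 33561.5 km.
On the circular orbit at r = 60230 km, v_c = √(μ/r) = 2.573 km/s.
Vis-viva on the transfer ellipse at r = 60230 km gives v_t = √[μ(2/r − 1/a_t)] = 1.166 km/s.
Δv₁ = |v_t − v_c| = |1.166 − 2.573| = 1.407 km/s.

Δv₁ = 1.407 km/s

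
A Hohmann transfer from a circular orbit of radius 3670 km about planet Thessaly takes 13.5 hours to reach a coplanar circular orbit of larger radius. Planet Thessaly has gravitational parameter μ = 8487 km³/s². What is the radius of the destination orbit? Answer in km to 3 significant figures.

Transfer time t = 13.5 hours = 48600 s, and t = π√(a_t³/μ).
So a_t = (μ t²/π²)^(1/3) = (8487 × (48600)² / π²)^(1/3) = 12664 km.
Since a_t = (r₁ + r₂)/2, r₂ = 2a_t − r₁ = 2×12664 − 3670 = 21658 km.

r₂ = 21700 km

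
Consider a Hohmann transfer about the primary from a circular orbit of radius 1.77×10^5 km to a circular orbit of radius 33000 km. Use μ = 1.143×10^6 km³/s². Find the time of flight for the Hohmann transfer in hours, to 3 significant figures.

t = 27.8 hours

Transfer-ellipse semi-major axis a_t = (r₁ + r₂)/2 = (1.770×10^5 + 33000)/2 = 1.050×10^5 km.
By Kepler's third law the transfer-orbit period is T = 2π√(a_t³/μ), so t = T/2 = 99980 s.
Converting: 99980 s ÷ 3600 s/hour = 27.8 hours.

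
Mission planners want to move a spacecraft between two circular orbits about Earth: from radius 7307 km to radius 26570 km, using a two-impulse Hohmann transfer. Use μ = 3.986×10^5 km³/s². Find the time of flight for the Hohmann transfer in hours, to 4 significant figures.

t = 3.047 hours

Transfer-ellipse semi-major axis a_t = (r₁ + r₂)/2 = (7307 + 26570)/2 = 16938.5 km.
By Kepler's third law the transfer-orbit period is T = 2π√(a_t³/μ), so t = T/2 = 10970 s.
Converting: 10970 s ÷ 3600 s/hour = 3.047 hours.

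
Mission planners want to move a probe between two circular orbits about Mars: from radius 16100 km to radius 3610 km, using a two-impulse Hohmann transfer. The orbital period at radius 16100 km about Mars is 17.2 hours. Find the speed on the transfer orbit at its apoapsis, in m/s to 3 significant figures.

v = 989 m/s

From Kepler's third law T² = 4π²r³/μ at r = 16100 km, T = 17.2 hours = 17.2 × 3600 s = 61920 s: μ = 4π²r³/T² = 42971.0 km³/s².
The Hohmann ellipse has a_t = (r₁ + r₂)/2 = 9855 km.
At apoapsis, r = 16100 km.
Applying v² = μ(2/r − 1/a_t): v = 0.9888 km/s.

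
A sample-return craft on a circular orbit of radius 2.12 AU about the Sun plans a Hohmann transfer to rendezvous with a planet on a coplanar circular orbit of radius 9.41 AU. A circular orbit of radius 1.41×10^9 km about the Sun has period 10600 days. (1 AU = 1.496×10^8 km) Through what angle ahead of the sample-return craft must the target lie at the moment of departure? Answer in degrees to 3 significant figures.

From Kepler's third law T² = 4π²r³/μ at r = 1.41×10^9 km, T = 10600 days = 10600 × 86400 s = 9.1584×10^8 s: μ = 4π²r³/T² = 1.31940×10^11 km³/s².
In km: r₁ = 2.12 × 1.496×10^8 = 3.17152×10^8 km; r₂ = 9.41 × 1.496×10^8 = 1.407736×10^9 km.
The Hohmann ellipse has a_t = (r₁ + r₂)/2 = 8.62444×10^8 km.
Transfer time t = π√(a_t³/μ) = 2.1906×10^8 s.
The target's mean motion on its circular orbit is ω₂ = √(μ/r₂³) = 6.8771×10^-9 rad/s.
Angle swept by the target during transfer: ω₂·t = 1.5065 rad = 86.32°.
Arrival is 180° from departure on the ellipse, so φ = 180° − 86.32° = 93.7°.

φ = 93.7°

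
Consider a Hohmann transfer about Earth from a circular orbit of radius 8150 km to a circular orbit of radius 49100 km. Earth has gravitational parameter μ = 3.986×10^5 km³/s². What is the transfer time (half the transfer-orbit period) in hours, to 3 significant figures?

t = 6.69 hours

Transfer-ellipse semi-major axis a_t = (r₁ + r₂)/2 = (8150 + 49100)/2 = 28625 km.
Transfer time t = π√(a_t³/μ) = π√((28625)³ / 3.986×10^5) = 24100 s.
Converting: 24100 s ÷ 3600 s/hour = 6.69 hours.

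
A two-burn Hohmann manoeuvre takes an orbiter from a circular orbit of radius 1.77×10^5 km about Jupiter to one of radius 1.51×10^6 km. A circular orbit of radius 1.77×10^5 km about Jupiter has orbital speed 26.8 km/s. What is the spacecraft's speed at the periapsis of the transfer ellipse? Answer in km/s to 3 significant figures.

From the circular-orbit relation v² = μ/r at r = 1.77×10^5 km: μ = v²r = (26.8)² × 1.77×10^5 = 1.27128×10^8 km³/s².
The Hohmann ellipse has a_t = (r₁ + r₂)/2 = 8.435×10^5 km.
At periapsis, r = 1.770×10^5 km.
Vis-viva: v = √[μ(2/r − 1/a_t)] = √[1.27128×10^8 × (2/1.770×10^5 − 1/8.435×10^5)] = 35.86 km/s.

v = 35.9 km/s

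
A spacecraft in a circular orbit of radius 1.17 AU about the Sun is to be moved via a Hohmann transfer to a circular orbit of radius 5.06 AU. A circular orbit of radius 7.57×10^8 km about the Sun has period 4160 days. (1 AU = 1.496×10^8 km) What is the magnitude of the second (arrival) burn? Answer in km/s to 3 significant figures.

From Kepler's third law T² = 4π²r³/μ at r = 7.57×10^8 km, T = 4160 days = 4160 × 86400 s = 3.59424×10^8 s: μ = 4π²r³/T² = 1.32566×10^11 km³/s².
In km: r₁ = 1.17 × 1.496×10^8 = 1.75032×10^8 km; r₂ = 5.06 × 1.496×10^8 = 7.56976×10^8 km.
Semi-major axis of the transfer orbit: a_t = (1.75032×10^8 + 7.56976×10^8)/2 = 4.66004×10^8 km.
Circular speed at r = 7.56976×10^8 km: v_c = √(μ/r) = 13.2335 km/s.
Transfer-orbit speed at the same r (vis-viva, a = a_t): v_t = √[μ(2/r − 1/a_t)] = 8.11035 km/s.
Δv₂ = |v_t − v_c| = |8.11035 − 13.2335| = 5.123 km/s.

Δv₂ = 5.12 km/s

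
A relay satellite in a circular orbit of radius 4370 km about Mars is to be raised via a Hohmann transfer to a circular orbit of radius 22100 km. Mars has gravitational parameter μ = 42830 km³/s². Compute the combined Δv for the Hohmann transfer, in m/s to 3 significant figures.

Δv = 1510 m/s

The Hohmann ellipse has a_t = (r₁ + r₂)/2 = 13235 km.
Circular speed at r₁: v₁ = √(μ/r₁) = √(42830/4370) = 3.13064 km/s.
On the transfer ellipse at r₁, vis-viva gives v_p = √[μ(2/r₁ − 1/a_t)] = 4.04546 km/s.
First burn Δv₁ = |v_p − v₁| = 0.9148 km/s.
At r₂, v₂ = √(μ/r₂) = 1.3921 km/s.
Transfer-orbit speed at r₂: v_a = √[μ(2/r₂ − 1/a_t)] = 0.79994 km/s.
Second burn Δv₂ = |v₂ − v_a| = 0.5922 km/s.
Δv = Δv₁ + Δv₂ = 0.9148 + 0.5922 = 1.507 km/s.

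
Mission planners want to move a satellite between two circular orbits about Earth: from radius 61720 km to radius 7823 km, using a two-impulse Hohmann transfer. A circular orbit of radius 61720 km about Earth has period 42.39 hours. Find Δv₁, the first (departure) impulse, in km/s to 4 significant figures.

From Kepler's third law T² = 4π²r³/μ at r = 61720 km, T = 42.39 hours = 42.39 × 3600 s = 1.52604×10^5 s: μ = 4π²r³/T² = 3.98571×10^5 km³/s².
The Hohmann ellipse has a_t = (r₁ + r₂)/2 = 34771.5 km.
On the circular orbit at r = 61720 km, v_c = √(μ/r) = 2.541 km/s.
Transfer-orbit speed at the same r (vis-viva, a = a_t): v_t = √[μ(2/r − 1/a_t)] = 1.205 km/s.
Δv₁ = |v_t − v_c| = |1.205 − 2.541| = 1.336 km/s.

Δv₁ = 1.336 km/s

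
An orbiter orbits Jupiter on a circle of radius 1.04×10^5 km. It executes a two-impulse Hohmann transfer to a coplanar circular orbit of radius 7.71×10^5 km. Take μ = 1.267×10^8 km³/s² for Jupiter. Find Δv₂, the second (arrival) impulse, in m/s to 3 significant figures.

Semi-major axis of the transfer orbit: a_t = (1.040×10^5 + 7.710×10^5)/2 = 4.375×10^5 km.
Circular speed at r = 7.710×10^5 km: v_c = √(μ/r) = 12.819 km/s.
Transfer-orbit speed at the same r (vis-viva, a = a_t): v_t = √[μ(2/r − 1/a_t)] = 6.2501 km/s.
Δv₂ = |v_t − v_c| = |6.2501 − 12.819| = 6.569 km/s.

Δv₂ = 6570 m/s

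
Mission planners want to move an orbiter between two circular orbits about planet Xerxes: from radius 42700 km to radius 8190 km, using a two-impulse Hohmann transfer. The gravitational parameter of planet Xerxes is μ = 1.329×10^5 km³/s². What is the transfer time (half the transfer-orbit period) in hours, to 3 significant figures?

t = 9.72 hours

Semi-major axis of the transfer orbit: a_t = (42700 + 8190)/2 = 25445 km.
By Kepler's third law the transfer-orbit period is T = 2π√(a_t³/μ), so t = T/2 = 34980 s.
Converting: 34980 s ÷ 3600 s/hour = 9.72 hours.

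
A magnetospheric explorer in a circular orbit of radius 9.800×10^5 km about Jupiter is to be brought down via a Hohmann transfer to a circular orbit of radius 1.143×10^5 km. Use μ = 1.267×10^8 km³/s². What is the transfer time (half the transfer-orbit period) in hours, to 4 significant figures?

Semi-major axis of the transfer orbit: a_t = (9.800×10^5 + 1.143×10^5)/2 = 5.4715×10^5 km.
By Kepler's third law the transfer-orbit period is T = 2π√(a_t³/μ), so t = T/2 = 1.1296×10^5 s.
Converting: 1.1296×10^5 s ÷ 3600 s/hour = 31.38 hours.

t = 31.38 hours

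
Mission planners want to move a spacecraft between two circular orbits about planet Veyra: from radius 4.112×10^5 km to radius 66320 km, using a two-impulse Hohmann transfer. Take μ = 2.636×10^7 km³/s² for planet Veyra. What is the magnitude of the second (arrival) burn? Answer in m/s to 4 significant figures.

Semi-major axis of the transfer orbit: a_t = (4.112×10^5 + 66320)/2 = 2.3876×10^5 km.
On the circular orbit at r = 66320 km, v_c = √(μ/r) = 19.937 km/s.
Vis-viva on the transfer ellipse at r = 66320 km gives v_t = √[μ(2/r − 1/a_t)] = 26.164 km/s.
Δv₂ = |v_t − v_c| = |26.164 − 19.937| = 6.227 km/s.

Δv₂ = 6227 m/s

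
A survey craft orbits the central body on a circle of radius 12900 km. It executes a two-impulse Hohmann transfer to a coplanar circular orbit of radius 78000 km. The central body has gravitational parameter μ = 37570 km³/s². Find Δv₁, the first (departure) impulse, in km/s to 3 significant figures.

Δv₁ = 0.529 km/s

The Hohmann ellipse has a_t = (r₁ + r₂)/2 = 45450 km.
On the circular orbit at r = 12900 km, v_c = √(μ/r) = 1.7066 km/s.
Vis-viva on the transfer ellipse at r = 12900 km gives v_t = √[μ(2/r − 1/a_t)] = 2.2357 km/s.
Δv₁ = |v_t − v_c| = |2.2357 − 1.7066| = 0.5291 km/s.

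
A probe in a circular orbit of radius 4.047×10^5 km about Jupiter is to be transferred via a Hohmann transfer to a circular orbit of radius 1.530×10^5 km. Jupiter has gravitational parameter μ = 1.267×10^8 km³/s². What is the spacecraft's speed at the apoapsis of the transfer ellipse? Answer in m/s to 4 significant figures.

v = 13110 m/s

Semi-major axis of the transfer orbit: a_t = (4.047×10^5 + 1.530×10^5)/2 = 2.7885×10^5 km.
The apoapsis of the transfer ellipse is at r = 4.047×10^5 km.
From the vis-viva equation, v = √[μ(2/r − 1/a_t)] = 13.11 km/s.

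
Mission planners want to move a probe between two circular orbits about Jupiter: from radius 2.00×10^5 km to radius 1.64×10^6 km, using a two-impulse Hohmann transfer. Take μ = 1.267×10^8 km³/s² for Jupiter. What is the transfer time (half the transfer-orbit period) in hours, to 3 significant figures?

Semi-major axis of the transfer orbit: a_t = (2.000×10^5 + 1.640×10^6)/2 = 9.200×10^5 km.
Transfer time t = π√(a_t³/μ) = π√((9.200×10^5)³ / 1.267×10^8) = 2.463×10^5 s.
Converting: 2.463×10^5 s ÷ 3600 s/hour = 68.4 hours.

t = 68.4 hours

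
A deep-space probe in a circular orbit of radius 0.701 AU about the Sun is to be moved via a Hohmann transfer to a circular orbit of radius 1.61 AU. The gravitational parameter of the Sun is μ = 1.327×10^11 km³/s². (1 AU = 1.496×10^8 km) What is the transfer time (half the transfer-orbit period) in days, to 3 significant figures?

In km: r₁ = 0.701 × 1.496×10^8 = 1.048696×10^8 km; r₂ = 1.61 × 1.496×10^8 = 2.40856×10^8 km.
Semi-major axis of the transfer orbit: a_t = (1.048696×10^8 + 2.40856×10^8)/2 = 1.728628×10^8 km.
Transfer time t = π√(a_t³/μ) = π√((1.728628×10^8)³ / 1.327×10^11) = 1.960×10^7 s.
Converting: 1.960×10^7 s ÷ 86400 s/day = 227 days.

t = 227 days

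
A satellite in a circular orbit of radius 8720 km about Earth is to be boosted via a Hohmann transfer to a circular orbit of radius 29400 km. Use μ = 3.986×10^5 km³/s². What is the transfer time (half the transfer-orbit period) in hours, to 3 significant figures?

t = 3.64 hours

Semi-major axis of the transfer orbit: a_t = (8720 + 29400)/2 = 19060 km.
Half the transfer-orbit period gives t = π√(a_t³/μ) = 13090 s.
Converting: 13090 s ÷ 3600 s/hour = 3.64 hours.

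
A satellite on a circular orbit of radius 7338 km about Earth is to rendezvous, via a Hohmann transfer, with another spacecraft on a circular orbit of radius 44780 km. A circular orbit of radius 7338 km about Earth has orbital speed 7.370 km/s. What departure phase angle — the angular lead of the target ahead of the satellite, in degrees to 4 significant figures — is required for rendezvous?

φ = 100.1°

From the circular-orbit relation v² = μ/r at r = 7338 km: μ = v²r = (7.370)² × 7338 = 3.98577×10^5 km³/s².
Semi-major axis of the transfer orbit: a_t = (7338 + 44780)/2 = 26059 km.
Transfer time t = π√(a_t³/μ) = 20932.9 s.
Target angular speed ω₂ = √(μ/r₂³) = 6.66239×10^-5 rad/s.
Angle swept by the target during transfer: ω₂·t = 1.39463 rad = 79.91°.
The satellite traverses 180° on the transfer ellipse, so the target must lead by 180° − 79.91° = 100.1°.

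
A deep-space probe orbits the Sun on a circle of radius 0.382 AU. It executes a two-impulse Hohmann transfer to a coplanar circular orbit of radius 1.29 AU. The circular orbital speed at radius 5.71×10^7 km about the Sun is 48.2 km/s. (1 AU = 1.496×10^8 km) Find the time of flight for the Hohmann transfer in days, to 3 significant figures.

From the circular-orbit relation v² = μ/r at r = 5.71×10^7 km: μ = v²r = (48.2)² × 5.71×10^7 = 1.32657×10^11 km³/s².
In km: r₁ = 0.382 × 1.496×10^8 = 5.71472×10^7 km; r₂ = 1.29 × 1.496×10^8 = 1.92984×10^8 km.
Transfer-ellipse semi-major axis a_t = (r₁ + r₂)/2 = (5.71472×10^7 + 1.92984×10^8)/2 = 1.250656×10^8 km.
By Kepler's third law the transfer-orbit period is T = 2π√(a_t³/μ), so t = T/2 = 1.206×10^7 s.
Converting: 1.206×10^7 s ÷ 86400 s/day = 140 days.

t = 140 days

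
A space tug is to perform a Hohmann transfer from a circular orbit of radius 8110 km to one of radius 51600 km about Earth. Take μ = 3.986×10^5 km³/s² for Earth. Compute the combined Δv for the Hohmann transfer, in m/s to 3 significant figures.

The Hohmann ellipse has a_t = (r₁ + r₂)/2 = 29855 km.
Circular speed at r₁: v₁ = √(μ/r₁) = √(3.986×10^5/8110) = 7.011 km/s.
Transfer-orbit speed at r₁ (vis-viva): v_p = √[μ(2/r₁ − 1/a_t)] = 9.217 km/s.
First burn Δv₁ = |v_p − v₁| = 2.206 km/s.
At r₂, v₂ = √(μ/r₂) = 2.7794 km/s.
Transfer-orbit speed at r₂: v_a = √[μ(2/r₂ − 1/a_t)] = 1.4486 km/s.
Second burn Δv₂ = |v₂ − v_a| = 1.331 km/s.
Δv = Δv₁ + Δv₂ = 2.206 + 1.331 = 3.537 km/s.

Δv = 3540 m/s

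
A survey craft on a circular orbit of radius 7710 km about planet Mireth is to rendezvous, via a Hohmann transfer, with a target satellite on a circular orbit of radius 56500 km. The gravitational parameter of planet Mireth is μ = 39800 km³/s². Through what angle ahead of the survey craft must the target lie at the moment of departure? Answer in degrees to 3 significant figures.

The Hohmann ellipse has a_t = (r₁ + r₂)/2 = 32105 km.
The half-period of the transfer ellipse is t = π√(a_t³/μ) = 90587 s.
The target's mean motion on its circular orbit is ω₂ = √(μ/r₂³) = 1.4855×10^-5 rad/s.
Angle swept by the target during transfer: ω₂·t = 1.3457 rad = 77.10°.
Arrival is 180° from departure on the ellipse, so φ = 180° − 77.10° = 103°.

φ = 103°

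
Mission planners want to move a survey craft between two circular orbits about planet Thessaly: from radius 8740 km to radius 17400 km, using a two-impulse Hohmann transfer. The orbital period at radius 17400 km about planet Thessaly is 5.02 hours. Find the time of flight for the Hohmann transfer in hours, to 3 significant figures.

t = 1.63 hours

From Kepler's third law T² = 4π²r³/μ at r = 17400 km, T = 5.02 hours = 5.02 × 3600 s = 18072 s: μ = 4π²r³/T² = 6.36788×10^5 km³/s².
The Hohmann ellipse has a_t = (r₁ + r₂)/2 = 13070 km.
By Kepler's third law the transfer-orbit period is T = 2π√(a_t³/μ), so t = T/2 = 5883 s.
Converting: 5883 s ÷ 3600 s/hour = 1.63 hours.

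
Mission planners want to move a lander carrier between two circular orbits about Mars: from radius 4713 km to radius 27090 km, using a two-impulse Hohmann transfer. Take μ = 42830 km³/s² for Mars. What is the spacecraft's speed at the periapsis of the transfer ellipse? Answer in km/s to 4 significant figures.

Semi-major axis of the transfer orbit: a_t = (4713 + 27090)/2 = 15901.5 km.
At periapsis, r = 4713 km.
Vis-viva: v = √[μ(2/r − 1/a_t)] = √[42830 × (2/4713 − 1/15901.5)] = 3.935 km/s.

v = 3.935 km/s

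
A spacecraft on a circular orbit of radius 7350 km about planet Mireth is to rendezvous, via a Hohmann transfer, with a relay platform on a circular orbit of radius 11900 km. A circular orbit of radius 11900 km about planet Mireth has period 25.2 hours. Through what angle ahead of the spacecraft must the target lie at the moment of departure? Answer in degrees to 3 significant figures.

From Kepler's third law T² = 4π²r³/μ at r = 11900 km, T = 25.2 hours = 25.2 × 3600 s = 90720 s: μ = 4π²r³/T² = 8083.41 km³/s².
Semi-major axis of the transfer orbit: a_t = (7350 + 11900)/2 = 9625 km.
Transfer time t = π√(a_t³/μ) = 32995 s.
The target's mean motion on its circular orbit is ω₂ = √(μ/r₂³) = 6.9259×10^-5 rad/s.
Angle swept by the target during transfer: ω₂·t = 2.285 rad = 130.9°.
The spacecraft traverses 180° on the transfer ellipse, so the target must lead by 180° − 130.9° = 49.1°.

φ = 49.1°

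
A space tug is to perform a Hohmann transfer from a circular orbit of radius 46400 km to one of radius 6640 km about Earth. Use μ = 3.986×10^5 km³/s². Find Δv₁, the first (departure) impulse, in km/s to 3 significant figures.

Δv₁ = 1.46 km/s

Transfer-ellipse semi-major axis a_t = (r₁ + r₂)/2 = (46400 + 6640)/2 = 26520 km.
Circular speed at r = 46400 km: v_c = √(μ/r) = 2.931 km/s.
Vis-viva on the transfer ellipse at r = 46400 km gives v_t = √[μ(2/r − 1/a_t)] = 1.467 km/s.
Δv₁ = |v_t − v_c| = |1.467 − 2.931| = 1.464 km/s.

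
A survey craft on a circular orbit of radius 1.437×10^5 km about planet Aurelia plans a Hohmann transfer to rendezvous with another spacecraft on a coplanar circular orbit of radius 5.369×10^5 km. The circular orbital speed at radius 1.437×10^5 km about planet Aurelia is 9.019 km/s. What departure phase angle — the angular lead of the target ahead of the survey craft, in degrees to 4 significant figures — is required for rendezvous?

From the circular-orbit relation v² = μ/r at r = 1.437×10^5 km: μ = v²r = (9.019)² × 1.437×10^5 = 1.16889×10^7 km³/s².
Semi-major axis of the transfer orbit: a_t = (1.437×10^5 + 5.369×10^5)/2 = 3.403×10^5 km.
The half-period of the transfer ellipse is t = π√(a_t³/μ) = 1.82413×10^5 s.
Target angular speed ω₂ = √(μ/r₂³) = 8.69054×10^-6 rad/s.
Angle swept by the target during transfer: ω₂·t = 1.5853 rad = 90.83°.
The survey craft traverses 180° on the transfer ellipse, so the target must lead by 180° − 90.83° = 89.17°.

φ = 89.17°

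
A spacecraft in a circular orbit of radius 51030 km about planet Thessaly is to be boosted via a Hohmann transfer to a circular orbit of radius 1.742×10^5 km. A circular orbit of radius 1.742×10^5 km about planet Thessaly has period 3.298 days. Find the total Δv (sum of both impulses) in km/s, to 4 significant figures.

Δv = 2.985 km/s

From Kepler's third law T² = 4π²r³/μ at r = 1.742×10^5 km, T = 3.298 days = 3.298 × 86400 s = 2.849472×10^5 s: μ = 4π²r³/T² = 2.57025×10^6 km³/s².
The Hohmann ellipse has a_t = (r₁ + r₂)/2 = 1.12615×10^5 km.
Circular speed at r₁: v₁ = √(μ/r₁) = √(2.57025×10^6/51030) = 7.097 km/s.
Transfer-orbit speed at r₁ (vis-viva): v_p = √[μ(2/r₁ − 1/a_t)] = 8.827 km/s.
First burn Δv₁ = |v_p − v₁| = 1.730 km/s.
At r₂, v₂ = √(μ/r₂) = 3.841 km/s.
Transfer-orbit speed at r₂: v_a = √[μ(2/r₂ − 1/a_t)] = 2.586 km/s.
Second burn Δv₂ = |v₂ − v_a| = 1.255 km/s.
Δv = Δv₁ + Δv₂ = 1.730 + 1.255 = 2.985 km/s.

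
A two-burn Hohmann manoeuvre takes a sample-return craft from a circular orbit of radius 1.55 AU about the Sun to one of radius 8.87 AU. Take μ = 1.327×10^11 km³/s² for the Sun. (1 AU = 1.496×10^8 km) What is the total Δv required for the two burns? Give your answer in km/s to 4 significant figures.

Δv = 11.84 km/s

In km: r₁ = 1.55 × 1.496×10^8 = 2.3188×10^8 km; r₂ = 8.87 × 1.496×10^8 = 1.326952×10^9 km.
The Hohmann ellipse has a_t = (r₁ + r₂)/2 = 7.79416×10^8 km.
Circular speed at r₁: v₁ = √(μ/r₁) = √(1.327×10^11/2.3188×10^8) = 23.92235 km/s.
On the transfer ellipse at r₁, vis-viva gives v_p = √[μ(2/r₁ − 1/a_t)] = 31.21381 km/s.
First burn Δv₁ = |v_p − v₁| = 7.291 km/s.
At r₂, v₂ = √(μ/r₂) = 10.00 km/s.
Transfer-orbit speed at r₂: v_a = √[μ(2/r₂ − 1/a_t)] = 5.454 km/s.
Second burn Δv₂ = |v₂ − v_a| = 4.546 km/s.
Total Δv = Δv₁ + Δv₂ = 11.84 km/s.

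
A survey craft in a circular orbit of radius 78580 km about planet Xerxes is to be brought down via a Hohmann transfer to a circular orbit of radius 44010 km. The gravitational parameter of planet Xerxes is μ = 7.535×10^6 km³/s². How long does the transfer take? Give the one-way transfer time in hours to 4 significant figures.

The Hohmann ellipse has a_t = (r₁ + r₂)/2 = 61295 km.
By Kepler's third law the transfer-orbit period is T = 2π√(a_t³/μ), so t = T/2 = 17368 s.
Converting: 17368 s ÷ 3600 s/hour = 4.824 hours.

t = 4.824 hours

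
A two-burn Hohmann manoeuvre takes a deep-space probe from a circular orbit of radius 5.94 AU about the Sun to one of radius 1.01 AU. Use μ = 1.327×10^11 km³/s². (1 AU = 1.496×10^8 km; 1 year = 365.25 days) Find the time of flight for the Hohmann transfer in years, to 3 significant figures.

t = 3.24 years

In km: r₁ = 5.94 × 1.496×10^8 = 8.88624×10^8 km; r₂ = 1.01 × 1.496×10^8 = 1.51096×10^8 km.
Transfer-ellipse semi-major axis a_t = (r₁ + r₂)/2 = (8.88624×10^8 + 1.51096×10^8)/2 = 5.1986×10^8 km.
By Kepler's third law the transfer-orbit period is T = 2π√(a_t³/μ), so t = T/2 = 1.022×10^8 s.
Converting: 1.022×10^8 s ÷ 3.15576×10^7 s/year (365.25 × 86400) = 3.24 years.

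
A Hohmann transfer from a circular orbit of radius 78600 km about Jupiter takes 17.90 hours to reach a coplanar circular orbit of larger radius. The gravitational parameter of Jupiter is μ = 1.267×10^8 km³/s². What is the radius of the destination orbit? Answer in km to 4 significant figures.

r₂ = 6.741×10^5 km

Transfer time t = 17.90 hours = 64440 s, and t = π√(a_t³/μ).
So a_t = (μ t²/π²)^(1/3) = (1.267×10^8 × (64440)² / π²)^(1/3) = 3.7635×10^5 km.
Since a_t = (r₁ + r₂)/2, r₂ = 2a_t − r₁ = 2×3.7635×10^5 − 78600 = 6.741×10^5 km.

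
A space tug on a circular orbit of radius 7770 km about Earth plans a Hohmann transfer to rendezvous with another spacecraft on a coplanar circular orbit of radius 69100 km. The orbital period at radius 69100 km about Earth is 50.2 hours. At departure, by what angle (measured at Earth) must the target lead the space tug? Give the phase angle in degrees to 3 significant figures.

From Kepler's third law T² = 4π²r³/μ at r = 69100 km, T = 50.2 hours = 50.2 × 3600 s = 1.8072×10^5 s: μ = 4π²r³/T² = 3.98824×10^5 km³/s².
Semi-major axis of the transfer orbit: a_t = (7770 + 69100)/2 = 38435 km.
Transfer time t = π√(a_t³/μ) = 37480 s.
The target's mean motion on its circular orbit is ω₂ = √(μ/r₂³) = 3.477×10^-5 rad/s.
Angle swept by the target during transfer: ω₂·t = 1.3032 rad = 74.67°.
Arrival is 180° from departure on the ellipse, so φ = 180° − 74.67° = 105°.

φ = 105°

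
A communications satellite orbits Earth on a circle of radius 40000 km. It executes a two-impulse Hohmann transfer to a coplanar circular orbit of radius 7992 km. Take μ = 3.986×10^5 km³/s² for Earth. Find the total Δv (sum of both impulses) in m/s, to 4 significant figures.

Δv = 3391 m/s

The Hohmann ellipse has a_t = (r₁ + r₂)/2 = 23996 km.
At r₁ the circular-orbit speed is v₁ = √(μ/r₁) = 3.157 km/s.
On the transfer ellipse at r₁, v² = μ(2/r − 1/a) gives v_a = √[μ(2/r₁ − 1/a_t)] = 1.822 km/s.
First burn Δv₁ = |v_a − v₁| = 1.335 km/s.
Circular speed at r₂: v₂ = √(μ/r₂) = 7.062 km/s.
Transfer-orbit speed at r₂: v_p = √[μ(2/r₂ − 1/a_t)] = 9.118 km/s.
Second burn Δv₂ = |v₂ − v_p| = 2.056 km/s.
Δv = Δv₁ + Δv₂ = 1.335 + 2.056 = 3.391 km/s.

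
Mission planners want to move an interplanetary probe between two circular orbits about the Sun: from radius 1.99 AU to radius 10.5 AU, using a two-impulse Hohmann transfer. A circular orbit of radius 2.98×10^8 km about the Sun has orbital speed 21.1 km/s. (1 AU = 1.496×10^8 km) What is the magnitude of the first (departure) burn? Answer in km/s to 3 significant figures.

From the circular-orbit relation v² = μ/r at r = 2.98×10^8 km: μ = v²r = (21.1)² × 2.98×10^8 = 1.32673×10^11 km³/s².
In km: r₁ = 1.99 × 1.496×10^8 = 2.97704×10^8 km; r₂ = 10.5 × 1.496×10^8 = 1.5708×10^9 km.
Semi-major axis of the transfer orbit: a_t = (2.97704×10^8 + 1.5708×10^9)/2 = 9.34252×10^8 km.
Circular speed at r = 2.97704×10^8 km: v_c = √(μ/r) = 21.110 km/s.
Transfer-orbit speed at the same r (vis-viva, a = a_t): v_t = √[μ(2/r − 1/a_t)] = 27.373 km/s.
Δv₁ = |v_t − v_c| = |27.373 − 21.110| = 6.263 km/s.

Δv₁ = 6.26 km/s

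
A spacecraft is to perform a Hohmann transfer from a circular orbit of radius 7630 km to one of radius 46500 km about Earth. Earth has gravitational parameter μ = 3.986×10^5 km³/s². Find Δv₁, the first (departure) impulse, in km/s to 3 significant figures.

Δv₁ = 2.25 km/s

The Hohmann ellipse has a_t = (r₁ + r₂)/2 = 27065 km.
On the circular orbit at r = 7630 km, v_c = √(μ/r) = 7.228 km/s.
Transfer-orbit speed at the same r (vis-viva, a = a_t): v_t = √[μ(2/r − 1/a_t)] = 9.474 km/s.
Δv₁ = |v_t − v_c| = |9.474 − 7.228| = 2.246 km/s.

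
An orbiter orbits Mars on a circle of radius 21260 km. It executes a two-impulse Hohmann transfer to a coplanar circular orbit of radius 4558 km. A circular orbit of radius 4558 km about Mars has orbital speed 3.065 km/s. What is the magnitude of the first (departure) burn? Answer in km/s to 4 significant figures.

Δv₁ = 0.5759 km/s

From the circular-orbit relation v² = μ/r at r = 4558 km: μ = v²r = (3.065)² × 4558 = 42818.9 km³/s².
The Hohmann ellipse has a_t = (r₁ + r₂)/2 = 12909 km.
On the circular orbit at r = 21260 km, v_c = √(μ/r) = 1.4192 km/s.
Transfer-orbit speed at the same r (vis-viva, a = a_t): v_t = √[μ(2/r − 1/a_t)] = 0.84329 km/s.
Δv₁ = |v_t − v_c| = |0.84329 − 1.4192| = 0.5759 km/s.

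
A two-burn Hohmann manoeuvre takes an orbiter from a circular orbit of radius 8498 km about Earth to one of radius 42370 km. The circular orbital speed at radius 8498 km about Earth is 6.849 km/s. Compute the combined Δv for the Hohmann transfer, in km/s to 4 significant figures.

From the circular-orbit relation v² = μ/r at r = 8498 km: μ = v²r = (6.849)² × 8498 = 3.98631×10^5 km³/s².
Transfer-ellipse semi-major axis a_t = (r₁ + r₂)/2 = (8498 + 42370)/2 = 25434 km.
At r₁ the circular-orbit speed is v₁ = √(μ/r₁) = 6.849 km/s.
Transfer-orbit speed at r₁ (vis-viva equation): v_p = √[μ(2/r₁ − 1/a_t)] = 8.840 km/s.
First burn Δv₁ = |v_p − v₁| = 1.991 km/s.
At r₂, v₂ = √(μ/r₂) = 3.067 km/s.
Transfer-orbit speed at r₂: v_a = √[μ(2/r₂ − 1/a_t)] = 1.773 km/s.
Second burn Δv₂ = |v₂ − v_a| = 1.294 km/s.
Total Δv = Δv₁ + Δv₂ = 3.285 km/s.

Δv = 3.285 km/s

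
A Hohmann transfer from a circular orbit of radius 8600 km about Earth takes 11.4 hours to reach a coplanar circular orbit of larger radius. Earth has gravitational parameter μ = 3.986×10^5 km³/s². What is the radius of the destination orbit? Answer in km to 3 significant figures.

Transfer time t = 11.4 hours = 41040 s, and t = π√(a_t³/μ).
So a_t = (μ t²/π²)^(1/3) = (3.986×10^5 × (41040)² / π²)^(1/3) = 40821 km.
Since a_t = (r₁ + r₂)/2, r₂ = 2a_t − r₁ = 2×40821 − 8600 = 73042 km.

r₂ = 73000 km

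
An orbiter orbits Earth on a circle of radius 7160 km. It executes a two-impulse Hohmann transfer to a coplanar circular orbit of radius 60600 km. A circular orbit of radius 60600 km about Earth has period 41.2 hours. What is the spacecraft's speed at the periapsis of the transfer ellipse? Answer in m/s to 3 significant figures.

From Kepler's third law T² = 4π²r³/μ at r = 60600 km, T = 41.2 hours = 41.2 × 3600 s = 1.4832×10^5 s: μ = 4π²r³/T² = 3.99373×10^5 km³/s².
Semi-major axis of the transfer orbit: a_t = (7160 + 60600)/2 = 33880 km.
At periapsis, r = 7160 km.
From the vis-viva equation, v = √[μ(2/r − 1/a_t)] = 9.988 km/s.

v = 9990 m/s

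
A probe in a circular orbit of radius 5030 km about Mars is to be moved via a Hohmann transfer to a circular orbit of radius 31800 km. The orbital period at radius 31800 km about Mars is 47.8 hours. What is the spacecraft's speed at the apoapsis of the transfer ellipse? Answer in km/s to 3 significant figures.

From Kepler's third law T² = 4π²r³/μ at r = 31800 km, T = 47.8 hours = 47.8 × 3600 s = 1.7208×10^5 s: μ = 4π²r³/T² = 42872.6 km³/s².
The Hohmann ellipse has a_t = (r₁ + r₂)/2 = 18415 km.
The apoapsis of the transfer ellipse is at r = 31800 km.
Applying v² = μ(2/r − 1/a_t): v = 0.6068 km/s.

v = 0.607 km/s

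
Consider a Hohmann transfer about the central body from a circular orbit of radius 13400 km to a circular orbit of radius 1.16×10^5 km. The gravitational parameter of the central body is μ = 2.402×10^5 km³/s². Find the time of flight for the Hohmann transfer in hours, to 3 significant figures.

Semi-major axis of the transfer orbit: a_t = (13400 + 1.160×10^5)/2 = 64700 km.
Half the transfer-orbit period gives t = π√(a_t³/μ) = 1.055×10^5 s.
Converting: 1.055×10^5 s ÷ 3600 s/hour = 29.3 hours.

t = 29.3 hours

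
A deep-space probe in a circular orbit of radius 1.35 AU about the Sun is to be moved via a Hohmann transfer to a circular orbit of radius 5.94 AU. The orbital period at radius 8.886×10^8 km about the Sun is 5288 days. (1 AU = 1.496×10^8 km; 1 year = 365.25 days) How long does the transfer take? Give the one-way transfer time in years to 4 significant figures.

t = 3.480 years

From Kepler's third law T² = 4π²r³/μ at r = 8.886×10^8 km, T = 5288 days = 5288 × 86400 s = 4.568832×10^8 s: μ = 4π²r³/T² = 1.32699×10^11 km³/s².
In km: r₁ = 1.35 × 1.496×10^8 = 2.0196×10^8 km; r₂ = 5.94 × 1.496×10^8 = 8.88624×10^8 km.
Semi-major axis of the transfer orbit: a_t = (2.0196×10^8 + 8.88624×10^8)/2 = 5.45292×10^8 km.
Half the transfer-orbit period gives t = π√(a_t³/μ) = 1.0981×10^8 s.
Converting: 1.0981×10^8 s ÷ 3.15576×10^7 s/year (365.25 × 86400) = 3.480 years.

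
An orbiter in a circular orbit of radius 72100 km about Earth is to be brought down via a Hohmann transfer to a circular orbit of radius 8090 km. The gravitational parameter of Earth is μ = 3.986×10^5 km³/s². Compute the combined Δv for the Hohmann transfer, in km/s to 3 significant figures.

Δv = 3.69 km/s

Transfer-ellipse semi-major axis a_t = (r₁ + r₂)/2 = (72100 + 8090)/2 = 40095 km.
At r₁ the circular-orbit speed is v₁ = √(μ/r₁) = 2.3513 km/s.
Transfer-orbit speed at r₁ (vis-viva): v_a = √[μ(2/r₁ − 1/a_t)] = 1.0562 km/s.
First burn Δv₁ = |v_a − v₁| = 1.29510 km/s.
Circular speed at r₂: v₂ = √(μ/r₂) = 7.01931 km/s.
Transfer-orbit speed at r₂: v_p = √[μ(2/r₂ − 1/a_t)] = 9.41276 km/s.
Second burn Δv₂ = |v₂ − v_p| = 2.39345 km/s.
Total Δv = Δv₁ + Δv₂ = 3.689 km/s.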